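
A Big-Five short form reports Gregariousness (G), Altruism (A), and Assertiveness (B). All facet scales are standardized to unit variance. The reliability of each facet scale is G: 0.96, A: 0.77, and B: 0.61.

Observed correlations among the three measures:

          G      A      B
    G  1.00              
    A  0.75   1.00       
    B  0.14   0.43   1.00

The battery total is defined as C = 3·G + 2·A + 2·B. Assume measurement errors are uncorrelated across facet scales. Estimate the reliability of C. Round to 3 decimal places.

0.909

Var(C) = 3² + 2² + 2² + 2·[6·0.75 + 6·0.14 + 4·0.43] = 17 + 14.12 = 31.12.
Under uncorrelated errors the observed covariances equal the true-score covariances, so only the own-variance terms attenuate.
True-score variance = [3²·0.96 + 2²·0.77 + 2²·0.61] + 14.12 = 14.16 + 14.12 = 28.28.
Reliability = 28.28 / 31.12 = 0.909.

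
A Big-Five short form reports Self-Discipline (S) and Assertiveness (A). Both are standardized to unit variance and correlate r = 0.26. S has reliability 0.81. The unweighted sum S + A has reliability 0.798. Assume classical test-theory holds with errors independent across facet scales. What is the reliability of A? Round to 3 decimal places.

Var(S+A) = 2 + 2·0.26 = 2.520.
True-score variance = ρ_S + ρ_A + 2·0.26, so 0.798 = (0.81 + ρ_A + 0.52) / 2.520.
ρ_A = 0.798·2.520 − 0.81 − 0.52 = 0.681.

0.681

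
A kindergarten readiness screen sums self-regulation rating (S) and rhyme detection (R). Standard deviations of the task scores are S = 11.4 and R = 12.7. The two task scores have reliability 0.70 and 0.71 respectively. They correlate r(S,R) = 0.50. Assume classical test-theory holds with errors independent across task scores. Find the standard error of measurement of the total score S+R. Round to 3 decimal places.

9.261

Var(total) = 291.25 + 144.78 = 436.03.
True-score variance = 205.488 + 144.78 = 350.268, so reliability = 0.8033.
Error variance = 436.03 − 350.268 = 85.7621; SEM = √85.7621 = 9.261.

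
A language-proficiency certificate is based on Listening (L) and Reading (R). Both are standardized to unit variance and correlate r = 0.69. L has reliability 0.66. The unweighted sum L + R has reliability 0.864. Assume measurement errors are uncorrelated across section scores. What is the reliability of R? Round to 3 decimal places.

Var(L+R) = 2 + 2·0.69 = 3.380.
True-score variance = ρ_L + ρ_R + 2·0.69, so 0.864 = (0.66 + ρ_R + 1.38) / 3.380.
ρ_R = 0.864·3.380 − 0.66 − 1.38 = 0.880.

0.880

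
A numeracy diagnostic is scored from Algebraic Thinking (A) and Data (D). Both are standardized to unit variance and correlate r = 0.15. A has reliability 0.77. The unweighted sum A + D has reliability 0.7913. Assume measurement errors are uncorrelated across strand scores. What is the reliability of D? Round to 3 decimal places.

0.750

Var(A+D) = 2 + 2·0.15 = 2.300.
True-score variance = ρ_A + ρ_D + 2·0.15, so 0.7913 = (0.77 + ρ_D + 0.30) / 2.300.
ρ_D = 0.7913·2.300 − 0.77 − 0.30 = 0.750.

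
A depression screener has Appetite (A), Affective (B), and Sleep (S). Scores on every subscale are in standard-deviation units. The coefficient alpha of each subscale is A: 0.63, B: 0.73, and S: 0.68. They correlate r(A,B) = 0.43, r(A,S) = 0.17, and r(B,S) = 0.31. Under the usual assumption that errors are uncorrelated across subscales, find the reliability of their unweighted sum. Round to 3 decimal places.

Var(A+B+S) = 3 + 2·[0.43 + 0.17 + 0.31] = 3 + 1.82 = 4.82.
With uncorrelated errors the cross-covariances are all true-score covariance, so they carry over unchanged; only the diagonal terms shrink to ρᵢσᵢ².
True-score variance = [0.63 + 0.73 + 0.68] + 1.82 = 2.04 + 1.82 = 3.86.
Reliability = 3.86 / 4.82 = 0.801.

0.801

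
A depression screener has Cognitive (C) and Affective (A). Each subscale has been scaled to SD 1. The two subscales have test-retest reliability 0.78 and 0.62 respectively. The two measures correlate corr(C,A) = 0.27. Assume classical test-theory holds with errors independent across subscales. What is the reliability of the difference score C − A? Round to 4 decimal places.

0.5890

Var(C−A) = 1 + 1 − 2·0.27 = 2 − 0.54 = 1.46.
Under uncorrelated errors the observed covariances equal the true-score covariances, so only the own-variance terms attenuate.
True-score variance = [0.78 + 0.62] − 0.54 = 1.4 − 0.54 = 0.86.
Reliability = 0.86 / 1.46 = 0.5890.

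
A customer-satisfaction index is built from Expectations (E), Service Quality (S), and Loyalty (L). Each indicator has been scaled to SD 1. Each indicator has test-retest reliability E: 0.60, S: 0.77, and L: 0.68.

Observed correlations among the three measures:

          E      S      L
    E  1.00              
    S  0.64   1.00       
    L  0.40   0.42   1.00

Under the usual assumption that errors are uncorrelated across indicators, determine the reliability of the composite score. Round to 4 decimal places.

0.8395

Var(E+S+L) = 3 + 2·[0.64 + 0.40 + 0.42] = 3 + 2.92 = 5.92.
With uncorrelated errors the cross-covariances are all true-score covariance, so they carry over unchanged; only the diagonal terms shrink to ρᵢσᵢ².
True-score variance = [0.60 + 0.77 + 0.68] + 2.92 = 2.05 + 2.92 = 4.97.
Reliability = 4.97 / 5.92 = 0.8395.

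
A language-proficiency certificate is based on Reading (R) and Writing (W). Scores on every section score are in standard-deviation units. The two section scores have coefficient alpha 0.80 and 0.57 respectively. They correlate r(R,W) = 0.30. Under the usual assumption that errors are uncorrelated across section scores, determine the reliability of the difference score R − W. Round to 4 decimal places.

Var(R−W) = 1 + 1 − 2·0.30 = 2 − 0.6 = 1.4.
Under uncorrelated errors the observed covariances equal the true-score covariances, so only the own-variance terms attenuate.
True-score variance = [0.80 + 0.57] − 0.6 = 1.37 − 0.6 = 0.77.
Reliability = 0.77 / 1.4 = 0.5500.

0.5500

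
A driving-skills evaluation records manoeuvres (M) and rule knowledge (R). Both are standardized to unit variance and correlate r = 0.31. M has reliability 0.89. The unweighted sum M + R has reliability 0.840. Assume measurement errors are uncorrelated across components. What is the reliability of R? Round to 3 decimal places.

0.691

Var(M+R) = 2 + 2·0.31 = 2.620.
True-score variance = ρ_M + ρ_R + 2·0.31, so 0.840 = (0.89 + ρ_R + 0.62) / 2.620.
ρ_R = 0.840·2.620 − 0.89 − 0.62 = 0.691.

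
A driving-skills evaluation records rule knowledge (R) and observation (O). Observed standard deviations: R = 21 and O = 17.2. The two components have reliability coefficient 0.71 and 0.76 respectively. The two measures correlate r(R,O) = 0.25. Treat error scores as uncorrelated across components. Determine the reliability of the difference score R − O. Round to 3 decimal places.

0.642

Var(R−O) = 21² + 17.2² − 2·21·17.2·0.25 = 736.84 − 180.6 = 556.24.
Because errors are independent across components, Cov(Tᵢ,Tⱼ) = Cov(Xᵢ,Xⱼ); the off-diagonal part of the true-score variance is the same as above.
True-score variance = [21²·0.71 + 17.2²·0.76] − 180.6 = 537.948 − 180.6 = 357.348.
Reliability = 357.348 / 556.24 = 0.642.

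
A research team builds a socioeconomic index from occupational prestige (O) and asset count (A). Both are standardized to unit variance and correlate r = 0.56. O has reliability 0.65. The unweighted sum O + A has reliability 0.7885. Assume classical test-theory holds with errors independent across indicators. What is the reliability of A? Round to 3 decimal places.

Var(O+A) = 2 + 2·0.56 = 3.120.
True-score variance = ρ_O + ρ_A + 2·0.56, so 0.7885 = (0.65 + ρ_A + 1.12) / 3.120.
ρ_A = 0.7885·3.120 − 0.65 − 1.12 = 0.690.

0.690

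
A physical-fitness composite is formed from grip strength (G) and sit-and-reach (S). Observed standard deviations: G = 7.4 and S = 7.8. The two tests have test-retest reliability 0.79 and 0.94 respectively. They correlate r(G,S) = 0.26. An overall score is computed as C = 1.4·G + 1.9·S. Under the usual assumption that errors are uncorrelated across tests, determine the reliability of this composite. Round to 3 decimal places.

Var(C) = 1.4²·7.4² + 1.9²·7.8² + 2·[2.66·7.4·7.8·0.26] = 326.962 + 79.8383 = 406.8.
Under uncorrelated errors the observed covariances equal the true-score covariances, so only the own-variance terms attenuate.
True-score variance = [1.4²·7.4²·0.79 + 1.9²·7.8²·0.94] + 79.8383 = 291.245 + 79.8383 = 371.083.
Reliability = 371.083 / 406.8 = 0.912.

0.912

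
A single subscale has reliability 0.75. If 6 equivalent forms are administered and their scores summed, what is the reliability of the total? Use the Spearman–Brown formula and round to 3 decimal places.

0.947

ρ_k = kρ / (1 + (k−1)ρ) = 6·0.75 / (1 + 5·0.75) = 4.500 / 4.750 = 0.947.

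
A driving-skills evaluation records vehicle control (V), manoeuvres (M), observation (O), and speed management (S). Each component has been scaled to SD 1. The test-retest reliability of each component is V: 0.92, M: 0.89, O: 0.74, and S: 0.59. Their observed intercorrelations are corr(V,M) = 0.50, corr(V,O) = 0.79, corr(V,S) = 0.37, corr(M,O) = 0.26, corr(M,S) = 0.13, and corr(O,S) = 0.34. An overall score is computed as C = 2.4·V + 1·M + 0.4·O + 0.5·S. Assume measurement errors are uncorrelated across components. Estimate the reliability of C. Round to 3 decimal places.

Var(C) = 2.4² + 1 + 0.4² + 0.5² + 2·[2.4·0.50 + 0.96·0.79 + 1.2·0.37 + 0.4·0.26 + 0.5·0.13 + 0.2·0.34] = 7.17 + 5.2788 = 12.4488.
Under uncorrelated errors the observed covariances equal the true-score covariances, so only the own-variance terms attenuate.
True-score variance = [2.4²·0.92 + 0.89 + 0.4²·0.74 + 0.5²·0.59] + 5.2788 = 6.4551 + 5.2788 = 11.7339.
Reliability = 11.7339 / 12.4488 = 0.943.

0.943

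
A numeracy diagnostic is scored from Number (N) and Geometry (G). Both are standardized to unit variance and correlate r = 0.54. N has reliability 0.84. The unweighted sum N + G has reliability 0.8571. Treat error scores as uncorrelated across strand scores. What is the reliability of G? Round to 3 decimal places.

0.720

Var(N+G) = 2 + 2·0.54 = 3.080.
True-score variance = ρ_N + ρ_G + 2·0.54, so 0.8571 = (0.84 + ρ_G + 1.08) / 3.080.
ρ_G = 0.8571·3.080 − 0.84 − 1.08 = 0.720.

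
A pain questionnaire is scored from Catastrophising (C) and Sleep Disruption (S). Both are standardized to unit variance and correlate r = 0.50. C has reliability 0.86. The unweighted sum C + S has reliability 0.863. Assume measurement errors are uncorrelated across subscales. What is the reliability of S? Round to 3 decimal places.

0.729

Var(C+S) = 2 + 2·0.50 = 3.000.
True-score variance = ρ_C + ρ_S + 2·0.50, so 0.863 = (0.86 + ρ_S + 1.00) / 3.000.
ρ_S = 0.863·3.000 − 0.86 − 1.00 = 0.729.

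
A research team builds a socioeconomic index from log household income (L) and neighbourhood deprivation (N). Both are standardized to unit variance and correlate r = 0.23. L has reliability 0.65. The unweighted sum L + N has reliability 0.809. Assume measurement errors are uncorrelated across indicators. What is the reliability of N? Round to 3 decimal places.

0.880

Var(L+N) = 2 + 2·0.23 = 2.460.
True-score variance = ρ_L + ρ_N + 2·0.23, so 0.809 = (0.65 + ρ_N + 0.46) / 2.460.
ρ_N = 0.809·2.460 − 0.65 − 0.46 = 0.880.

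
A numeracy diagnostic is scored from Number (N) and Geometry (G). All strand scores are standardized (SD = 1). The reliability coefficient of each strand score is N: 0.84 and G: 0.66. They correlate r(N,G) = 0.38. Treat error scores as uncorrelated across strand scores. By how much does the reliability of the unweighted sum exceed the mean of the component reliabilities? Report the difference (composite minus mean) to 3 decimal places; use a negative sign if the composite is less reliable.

Var(sum) = 2 + 0.76 = 2.76; true-score variance = 1.5 + 0.76 = 2.26; composite reliability = 0.8188.
Mean component reliability = 0.7500.
Difference = 0.8188 − 0.7500 = 0.069.

0.069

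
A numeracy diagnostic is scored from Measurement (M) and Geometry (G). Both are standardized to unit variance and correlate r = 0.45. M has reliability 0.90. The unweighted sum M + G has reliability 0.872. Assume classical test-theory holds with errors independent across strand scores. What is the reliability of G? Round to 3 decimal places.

Var(M+G) = 2 + 2·0.45 = 2.900.
True-score variance = ρ_M + ρ_G + 2·0.45, so 0.872 = (0.90 + ρ_G + 0.90) / 2.900.
ρ_G = 0.872·2.900 − 0.90 − 0.90 = 0.729.

0.729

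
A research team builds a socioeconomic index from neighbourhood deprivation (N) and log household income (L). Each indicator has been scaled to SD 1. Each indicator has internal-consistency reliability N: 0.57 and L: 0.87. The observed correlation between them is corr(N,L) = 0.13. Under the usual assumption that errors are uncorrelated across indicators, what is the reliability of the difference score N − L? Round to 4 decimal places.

0.6782

Var(N−L) = 1 + 1 − 2·0.13 = 2 − 0.26 = 1.74.
With uncorrelated errors the cross-covariances are all true-score covariance, so they carry over unchanged; only the diagonal terms shrink to ρᵢσᵢ².
True-score variance = [0.57 + 0.87] − 0.26 = 1.44 − 0.26 = 1.18.
Reliability = 1.18 / 1.74 = 0.6782.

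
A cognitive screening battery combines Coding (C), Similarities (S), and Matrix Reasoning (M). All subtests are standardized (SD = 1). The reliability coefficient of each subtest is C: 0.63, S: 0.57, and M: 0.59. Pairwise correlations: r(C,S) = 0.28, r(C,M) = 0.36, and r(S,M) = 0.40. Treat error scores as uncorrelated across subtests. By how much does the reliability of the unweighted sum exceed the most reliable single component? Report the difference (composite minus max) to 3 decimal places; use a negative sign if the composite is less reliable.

0.132

Var(sum) = 3 + 2.08 = 5.08; true-score variance = 1.79 + 2.08 = 3.87; composite reliability = 0.7618.
Max component reliability = 0.6300.
Difference = 0.7618 − 0.6300 = 0.132.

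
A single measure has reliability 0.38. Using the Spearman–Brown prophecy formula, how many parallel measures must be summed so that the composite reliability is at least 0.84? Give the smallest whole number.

k ≥ ρ*(1−ρ₁)/(ρ₁(1−ρ*)) = 0.84·0.62 / (0.38·0.16) = 8.566.
Smallest integer k = 9.

9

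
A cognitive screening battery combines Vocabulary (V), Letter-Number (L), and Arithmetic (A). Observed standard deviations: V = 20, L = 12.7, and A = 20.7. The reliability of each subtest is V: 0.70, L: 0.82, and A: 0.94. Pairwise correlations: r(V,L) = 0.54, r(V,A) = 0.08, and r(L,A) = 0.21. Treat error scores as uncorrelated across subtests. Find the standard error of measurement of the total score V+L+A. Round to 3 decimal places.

Var(total) = 989.78 + 450.974 = 1440.75.
True-score variance = 815.038 + 450.974 = 1266.01, so reliability = 0.8787.
Error variance = 1440.75 − 1266.01 = 174.742; SEM = √174.742 = 13.219.

13.219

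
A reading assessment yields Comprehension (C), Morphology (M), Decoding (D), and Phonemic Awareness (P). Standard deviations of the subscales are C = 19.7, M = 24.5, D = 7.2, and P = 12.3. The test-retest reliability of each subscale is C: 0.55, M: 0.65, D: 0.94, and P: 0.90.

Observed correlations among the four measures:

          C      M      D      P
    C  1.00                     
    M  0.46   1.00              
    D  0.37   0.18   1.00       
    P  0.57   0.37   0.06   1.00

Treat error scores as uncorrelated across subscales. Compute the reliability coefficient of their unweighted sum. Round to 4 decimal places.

Var(C+M+D+P) = 19.7² + 24.5² + 7.2² + 12.3² + 2·[19.7·24.5·0.46 + 19.7·7.2·0.37 + 19.7·12.3·0.57 + 24.5·7.2·0.18 + 24.5·12.3·0.37 + 7.2·12.3·0.06] = 1191.47 + 1122.36 = 2313.83.
Under uncorrelated errors the observed covariances equal the true-score covariances, so only the own-variance terms attenuate.
True-score variance = [19.7²·0.55 + 24.5²·0.65 + 7.2²·0.94 + 12.3²·0.90] + 1122.36 = 788.503 + 1122.36 = 1910.87.
Reliability = 1910.87 / 2313.83 = 0.8258.

0.8258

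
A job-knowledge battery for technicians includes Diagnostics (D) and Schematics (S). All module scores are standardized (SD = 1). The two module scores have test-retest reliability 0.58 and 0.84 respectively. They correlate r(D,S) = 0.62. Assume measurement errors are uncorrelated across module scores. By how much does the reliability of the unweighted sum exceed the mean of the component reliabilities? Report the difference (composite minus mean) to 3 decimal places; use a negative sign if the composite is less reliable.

Var(sum) = 2 + 1.24 = 3.24; true-score variance = 1.42 + 1.24 = 2.66; composite reliability = 0.8210.
Mean component reliability = 0.7100.
Difference = 0.8210 − 0.7100 = 0.111.

0.111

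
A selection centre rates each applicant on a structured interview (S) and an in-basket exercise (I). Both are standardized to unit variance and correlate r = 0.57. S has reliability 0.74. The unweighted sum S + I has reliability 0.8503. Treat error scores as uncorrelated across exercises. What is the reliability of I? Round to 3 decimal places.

Var(S+I) = 2 + 2·0.57 = 3.140.
True-score variance = ρ_S + ρ_I + 2·0.57, so 0.8503 = (0.74 + ρ_I + 1.14) / 3.140.
ρ_I = 0.8503·3.140 − 0.74 − 1.14 = 0.790.

0.790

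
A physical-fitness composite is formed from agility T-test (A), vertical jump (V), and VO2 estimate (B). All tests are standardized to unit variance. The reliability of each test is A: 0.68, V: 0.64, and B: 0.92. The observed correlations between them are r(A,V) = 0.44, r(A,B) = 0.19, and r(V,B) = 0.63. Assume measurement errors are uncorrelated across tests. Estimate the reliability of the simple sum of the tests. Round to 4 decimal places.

0.8623

Var(A+V+B) = 3 + 2·[0.44 + 0.19 + 0.63] = 3 + 2.52 = 5.52.
Because errors are independent across components, Cov(Tᵢ,Tⱼ) = Cov(Xᵢ,Xⱼ); the off-diagonal part of the true-score variance is the same as above.
True-score variance = [0.68 + 0.64 + 0.92] + 2.52 = 2.24 + 2.52 = 4.76.
Reliability = 4.76 / 5.52 = 0.8623.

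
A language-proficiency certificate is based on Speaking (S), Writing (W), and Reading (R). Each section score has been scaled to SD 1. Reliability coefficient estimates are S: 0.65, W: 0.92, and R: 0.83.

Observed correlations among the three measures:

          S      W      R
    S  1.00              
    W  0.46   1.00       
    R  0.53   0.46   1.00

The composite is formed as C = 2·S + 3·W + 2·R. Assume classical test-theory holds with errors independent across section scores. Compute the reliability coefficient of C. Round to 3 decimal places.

0.913

Var(C) = 2² + 3² + 2² + 2·[6·0.46 + 4·0.53 + 6·0.46] = 17 + 15.28 = 32.28.
Because errors are independent across components, Cov(Tᵢ,Tⱼ) = Cov(Xᵢ,Xⱼ); the off-diagonal part of the true-score variance is the same as above.
True-score variance = [2²·0.65 + 3²·0.92 + 2²·0.83] + 15.28 = 14.2 + 15.28 = 29.48.
Reliability = 29.48 / 32.28 = 0.913.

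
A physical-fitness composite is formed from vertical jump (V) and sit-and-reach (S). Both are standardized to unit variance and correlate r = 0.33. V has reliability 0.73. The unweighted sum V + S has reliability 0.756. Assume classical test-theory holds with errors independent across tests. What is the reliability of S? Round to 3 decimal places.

0.621

Var(V+S) = 2 + 2·0.33 = 2.660.
True-score variance = ρ_V + ρ_S + 2·0.33, so 0.756 = (0.73 + ρ_S + 0.66) / 2.660.
ρ_S = 0.756·2.660 − 0.73 − 0.66 = 0.621.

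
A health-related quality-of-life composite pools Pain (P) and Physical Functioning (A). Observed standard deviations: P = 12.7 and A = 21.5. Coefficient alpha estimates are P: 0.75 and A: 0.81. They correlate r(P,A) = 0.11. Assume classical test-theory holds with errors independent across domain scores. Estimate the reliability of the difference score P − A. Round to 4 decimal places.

0.7726

Var(P−A) = 12.7² + 21.5² − 2·12.7·21.5·0.11 = 623.54 − 60.071 = 563.469.
Because errors are independent across components, Cov(Tᵢ,Tⱼ) = Cov(Xᵢ,Xⱼ); the off-diagonal part of the true-score variance is the same as above.
True-score variance = [12.7²·0.75 + 21.5²·0.81] − 60.071 = 495.39 − 60.071 = 435.319.
Reliability = 435.319 / 563.469 = 0.7726.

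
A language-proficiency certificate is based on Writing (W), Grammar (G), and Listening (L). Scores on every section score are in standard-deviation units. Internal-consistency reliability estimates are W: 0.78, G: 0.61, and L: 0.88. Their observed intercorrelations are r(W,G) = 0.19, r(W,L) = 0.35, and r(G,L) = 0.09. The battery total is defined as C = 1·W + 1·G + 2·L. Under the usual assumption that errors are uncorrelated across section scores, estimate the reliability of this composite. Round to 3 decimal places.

Var(C) = 1 + 1 + 2² + 2·[0.19 + 2·0.35 + 2·0.09] = 6 + 2.14 = 8.14.
Under uncorrelated errors the observed covariances equal the true-score covariances, so only the own-variance terms attenuate.
True-score variance = [0.78 + 0.61 + 2²·0.88] + 2.14 = 4.91 + 2.14 = 7.05.
Reliability = 7.05 / 8.14 = 0.866.

0.866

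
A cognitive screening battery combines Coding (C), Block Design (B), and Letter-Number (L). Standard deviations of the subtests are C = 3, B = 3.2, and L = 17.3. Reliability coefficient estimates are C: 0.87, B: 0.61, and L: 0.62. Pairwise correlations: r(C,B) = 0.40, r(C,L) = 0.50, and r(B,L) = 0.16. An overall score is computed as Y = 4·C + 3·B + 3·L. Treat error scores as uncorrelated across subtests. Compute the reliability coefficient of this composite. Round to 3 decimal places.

Var(Y) = 4²·3² + 3²·3.2² + 3²·17.3² + 2·[12·3·3.2·0.40 + 12·3·17.3·0.50 + 9·3.2·17.3·0.16] = 2929.77 + 874.397 = 3804.17.
Under uncorrelated errors the observed covariances equal the true-score covariances, so only the own-variance terms attenuate.
True-score variance = [4²·3²·0.87 + 3²·3.2²·0.61 + 3²·17.3²·0.62] + 874.397 = 1851.54 + 874.397 = 2725.93.
Reliability = 2725.93 / 3804.17 = 0.717.

0.717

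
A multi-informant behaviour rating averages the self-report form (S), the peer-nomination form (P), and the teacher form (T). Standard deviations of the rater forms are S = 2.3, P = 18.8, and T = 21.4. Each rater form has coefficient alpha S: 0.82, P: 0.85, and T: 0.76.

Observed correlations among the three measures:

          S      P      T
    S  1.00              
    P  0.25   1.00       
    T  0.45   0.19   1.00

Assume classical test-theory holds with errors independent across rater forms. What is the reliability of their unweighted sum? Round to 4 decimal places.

0.8417

Var(S+P+T) = 2.3² + 18.8² + 21.4² + 2·[2.3·18.8·0.25 + 2.3·21.4·0.45 + 18.8·21.4·0.19] = 816.69 + 218.8 = 1035.49.
Under uncorrelated errors the observed covariances equal the true-score covariances, so only the own-variance terms attenuate.
True-score variance = [2.3²·0.82 + 18.8²·0.85 + 21.4²·0.76] + 218.8 = 652.811 + 218.8 = 871.611.
Reliability = 871.611 / 1035.49 = 0.8417.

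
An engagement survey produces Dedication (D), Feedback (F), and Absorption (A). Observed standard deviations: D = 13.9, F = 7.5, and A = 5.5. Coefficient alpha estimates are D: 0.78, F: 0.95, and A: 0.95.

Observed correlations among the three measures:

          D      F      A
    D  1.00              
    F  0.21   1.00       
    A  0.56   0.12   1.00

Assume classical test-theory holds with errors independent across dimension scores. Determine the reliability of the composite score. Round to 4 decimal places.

Var(D+F+A) = 13.9² + 7.5² + 5.5² + 2·[13.9·7.5·0.21 + 13.9·5.5·0.56 + 7.5·5.5·0.12] = 279.71 + 139.309 = 419.019.
Because errors are independent across components, Cov(Tᵢ,Tⱼ) = Cov(Xᵢ,Xⱼ); the off-diagonal part of the true-score variance is the same as above.
True-score variance = [13.9²·0.78 + 7.5²·0.95 + 5.5²·0.95] + 139.309 = 232.879 + 139.309 = 372.188.
Reliability = 372.188 / 419.019 = 0.8882.

0.8882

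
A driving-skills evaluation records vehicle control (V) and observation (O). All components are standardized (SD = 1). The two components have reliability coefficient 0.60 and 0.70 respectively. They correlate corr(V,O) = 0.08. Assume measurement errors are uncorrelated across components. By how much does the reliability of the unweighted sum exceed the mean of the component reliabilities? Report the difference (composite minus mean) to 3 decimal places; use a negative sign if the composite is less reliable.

Var(sum) = 2 + 0.16 = 2.16; true-score variance = 1.3 + 0.16 = 1.46; composite reliability = 0.6759.
Mean component reliability = 0.6500.
Difference = 0.6759 − 0.6500 = 0.026.

0.026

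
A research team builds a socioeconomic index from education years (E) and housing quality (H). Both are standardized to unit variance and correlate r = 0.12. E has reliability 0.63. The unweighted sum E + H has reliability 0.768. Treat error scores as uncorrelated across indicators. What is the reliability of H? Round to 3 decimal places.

Var(E+H) = 2 + 2·0.12 = 2.240.
True-score variance = ρ_E + ρ_H + 2·0.12, so 0.768 = (0.63 + ρ_H + 0.24) / 2.240.
ρ_H = 0.768·2.240 − 0.63 − 0.24 = 0.850.

0.850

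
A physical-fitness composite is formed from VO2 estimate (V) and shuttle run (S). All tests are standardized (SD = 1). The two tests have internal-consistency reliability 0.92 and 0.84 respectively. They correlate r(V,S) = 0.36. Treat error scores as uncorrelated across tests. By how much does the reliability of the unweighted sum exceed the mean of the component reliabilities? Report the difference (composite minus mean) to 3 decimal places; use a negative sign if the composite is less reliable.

Var(sum) = 2 + 0.72 = 2.72; true-score variance = 1.76 + 0.72 = 2.48; composite reliability = 0.9118.
Mean component reliability = 0.8800.
Difference = 0.9118 − 0.8800 = 0.032.

0.032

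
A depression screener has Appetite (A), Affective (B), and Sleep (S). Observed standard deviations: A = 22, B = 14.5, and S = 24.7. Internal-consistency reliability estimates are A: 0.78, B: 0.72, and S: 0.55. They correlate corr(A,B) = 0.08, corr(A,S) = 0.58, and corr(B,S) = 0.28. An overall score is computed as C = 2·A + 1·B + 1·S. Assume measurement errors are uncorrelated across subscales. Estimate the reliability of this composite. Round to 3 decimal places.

Var(C) = 2²·22² + 14.5² + 24.7² + 2·[2·22·14.5·0.08 + 2·22·24.7·0.58 + 14.5·24.7·0.28] = 2756.34 + 1563.33 = 4319.67.
Because errors are independent across components, Cov(Tᵢ,Tⱼ) = Cov(Xᵢ,Xⱼ); the off-diagonal part of the true-score variance is the same as above.
True-score variance = [2²·22²·0.78 + 14.5²·0.72 + 24.7²·0.55] + 1563.33 = 1997.01 + 1563.33 = 3560.34.
Reliability = 3560.34 / 4319.67 = 0.824.

0.824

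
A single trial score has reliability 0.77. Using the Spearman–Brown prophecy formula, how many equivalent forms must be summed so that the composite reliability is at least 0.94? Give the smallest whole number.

k ≥ ρ*(1−ρ₁)/(ρ₁(1−ρ*)) = 0.94·0.23 / (0.77·0.06) = 4.680.
Smallest integer k = 5.

5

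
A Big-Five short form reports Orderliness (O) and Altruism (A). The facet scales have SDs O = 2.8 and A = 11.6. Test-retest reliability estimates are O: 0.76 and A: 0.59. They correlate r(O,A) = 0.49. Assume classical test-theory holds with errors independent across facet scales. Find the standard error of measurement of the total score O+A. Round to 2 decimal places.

Var(total) = 142.4 + 31.8304 = 174.23.
True-score variance = 85.3488 + 31.8304 = 117.179, so reliability = 0.6726.
Error variance = 174.23 − 117.179 = 57.0512; SEM = √57.0512 = 7.55.

7.55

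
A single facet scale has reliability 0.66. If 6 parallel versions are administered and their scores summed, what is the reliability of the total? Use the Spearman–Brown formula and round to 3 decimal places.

ρ_k = kρ / (1 + (k−1)ρ) = 6·0.66 / (1 + 5·0.66) = 3.960 / 4.300 = 0.921.

0.921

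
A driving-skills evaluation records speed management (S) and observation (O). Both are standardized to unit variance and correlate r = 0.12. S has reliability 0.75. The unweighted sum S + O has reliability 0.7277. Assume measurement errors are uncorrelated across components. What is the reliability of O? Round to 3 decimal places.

Var(S+O) = 2 + 2·0.12 = 2.240.
True-score variance = ρ_S + ρ_O + 2·0.12, so 0.7277 = (0.75 + ρ_O + 0.24) / 2.240.
ρ_O = 0.7277·2.240 − 0.75 − 0.24 = 0.640.

0.640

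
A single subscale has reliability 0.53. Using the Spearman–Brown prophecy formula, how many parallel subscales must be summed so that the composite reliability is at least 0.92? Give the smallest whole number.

k ≥ ρ*(1−ρ₁)/(ρ₁(1−ρ*)) = 0.92·0.47 / (0.53·0.08) = 10.198.
Smallest integer k = 11.

11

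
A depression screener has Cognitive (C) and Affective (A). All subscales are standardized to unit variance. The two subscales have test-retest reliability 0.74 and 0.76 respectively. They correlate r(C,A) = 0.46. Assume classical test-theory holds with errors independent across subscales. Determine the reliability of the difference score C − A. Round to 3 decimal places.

Var(C−A) = 1 + 1 − 2·0.46 = 2 − 0.92 = 1.08.
Under uncorrelated errors the observed covariances equal the true-score covariances, so only the own-variance terms attenuate.
True-score variance = [0.74 + 0.76] − 0.92 = 1.5 − 0.92 = 0.58.
Reliability = 0.58 / 1.08 = 0.537.

0.537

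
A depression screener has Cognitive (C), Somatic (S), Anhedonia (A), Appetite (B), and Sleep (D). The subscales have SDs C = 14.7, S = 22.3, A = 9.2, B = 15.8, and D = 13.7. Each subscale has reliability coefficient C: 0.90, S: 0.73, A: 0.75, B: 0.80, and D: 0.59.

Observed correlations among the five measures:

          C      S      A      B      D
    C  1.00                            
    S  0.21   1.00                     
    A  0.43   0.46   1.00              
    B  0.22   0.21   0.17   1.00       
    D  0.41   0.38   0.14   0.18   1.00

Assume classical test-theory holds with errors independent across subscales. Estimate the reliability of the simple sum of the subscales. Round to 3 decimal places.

Var(C+S+A+B+D) = 14.7² + 22.3² + 9.2² + 15.8² + 13.7² + 2·[14.7·22.3·0.21 + 14.7·9.2·0.43 + 14.7·15.8·0.22 + 14.7·13.7·0.41 + 22.3·9.2·0.46 + 22.3·15.8·0.21 + 22.3·13.7·0.38 + 9.2·15.8·0.17 + 9.2·13.7·0.14 + 15.8·13.7·0.18] = 1235.35 + 1252.88 = 2488.23.
Under uncorrelated errors the observed covariances equal the true-score covariances, so only the own-variance terms attenuate.
True-score variance = [14.7²·0.90 + 22.3²·0.73 + 9.2²·0.75 + 15.8²·0.80 + 13.7²·0.59] + 1252.88 = 931.432 + 1252.88 = 2184.31.
Reliability = 2184.31 / 2488.23 = 0.878.

0.878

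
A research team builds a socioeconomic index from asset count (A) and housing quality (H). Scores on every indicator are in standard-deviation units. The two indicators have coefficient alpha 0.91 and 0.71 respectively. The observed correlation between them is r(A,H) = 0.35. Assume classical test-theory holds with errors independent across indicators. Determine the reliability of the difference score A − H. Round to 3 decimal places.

0.708

Var(A−H) = 1 + 1 − 2·0.35 = 2 − 0.7 = 1.3.
With uncorrelated errors the cross-covariances are all true-score covariance, so they carry over unchanged; only the diagonal terms shrink to ρᵢσᵢ².
True-score variance = [0.91 + 0.71] − 0.7 = 1.62 − 0.7 = 0.92.
Reliability = 0.92 / 1.3 = 0.708.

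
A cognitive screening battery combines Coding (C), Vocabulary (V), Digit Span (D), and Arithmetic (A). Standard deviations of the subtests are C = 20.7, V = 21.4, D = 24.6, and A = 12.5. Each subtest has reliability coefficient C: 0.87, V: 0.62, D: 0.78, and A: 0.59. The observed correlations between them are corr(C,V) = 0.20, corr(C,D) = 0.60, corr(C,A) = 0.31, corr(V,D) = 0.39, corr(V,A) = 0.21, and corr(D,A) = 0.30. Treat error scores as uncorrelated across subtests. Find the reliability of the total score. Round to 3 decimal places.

Var(C+V+D+A) = 20.7² + 21.4² + 24.6² + 12.5² + 2·[20.7·21.4·0.20 + 20.7·24.6·0.60 + 20.7·12.5·0.31 + 21.4·24.6·0.39 + 21.4·12.5·0.21 + 24.6·12.5·0.30] = 1647.86 + 1656.15 = 3304.01.
With uncorrelated errors the cross-covariances are all true-score covariance, so they carry over unchanged; only the diagonal terms shrink to ρᵢσᵢ².
True-score variance = [20.7²·0.87 + 21.4²·0.62 + 24.6²·0.78 + 12.5²·0.59] + 1656.15 = 1220.93 + 1656.15 = 2877.09.
Reliability = 2877.09 / 3304.01 = 0.871.

0.871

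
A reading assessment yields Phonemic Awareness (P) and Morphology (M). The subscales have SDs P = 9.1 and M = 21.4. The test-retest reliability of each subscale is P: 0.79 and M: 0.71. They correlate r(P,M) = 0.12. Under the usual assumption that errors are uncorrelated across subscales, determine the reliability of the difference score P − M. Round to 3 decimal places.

0.696

Var(P−M) = 9.1² + 21.4² − 2·9.1·21.4·0.12 = 540.77 − 46.7376 = 494.032.
Because errors are independent across components, Cov(Tᵢ,Tⱼ) = Cov(Xᵢ,Xⱼ); the off-diagonal part of the true-score variance is the same as above.
True-score variance = [9.1²·0.79 + 21.4²·0.71] − 46.7376 = 390.571 − 46.7376 = 343.834.
Reliability = 343.834 / 494.032 = 0.696.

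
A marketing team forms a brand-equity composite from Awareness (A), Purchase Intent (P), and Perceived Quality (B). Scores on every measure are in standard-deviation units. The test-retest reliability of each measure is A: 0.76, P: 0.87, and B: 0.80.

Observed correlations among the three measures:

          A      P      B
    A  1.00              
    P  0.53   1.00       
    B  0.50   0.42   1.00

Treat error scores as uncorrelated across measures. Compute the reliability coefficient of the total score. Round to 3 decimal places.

0.903

Var(A+P+B) = 3 + 2·[0.53 + 0.50 + 0.42] = 3 + 2.9 = 5.9.
Because errors are independent across components, Cov(Tᵢ,Tⱼ) = Cov(Xᵢ,Xⱼ); the off-diagonal part of the true-score variance is the same as above.
True-score variance = [0.76 + 0.87 + 0.80] + 2.9 = 2.43 + 2.9 = 5.33.
Reliability = 5.33 / 5.9 = 0.903.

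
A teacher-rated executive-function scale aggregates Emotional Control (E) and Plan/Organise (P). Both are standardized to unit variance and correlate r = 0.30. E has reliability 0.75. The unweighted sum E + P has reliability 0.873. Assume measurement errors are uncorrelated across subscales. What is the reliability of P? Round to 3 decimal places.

0.920

Var(E+P) = 2 + 2·0.30 = 2.600.
True-score variance = ρ_E + ρ_P + 2·0.30, so 0.873 = (0.75 + ρ_P + 0.60) / 2.600.
ρ_P = 0.873·2.600 − 0.75 − 0.60 = 0.920.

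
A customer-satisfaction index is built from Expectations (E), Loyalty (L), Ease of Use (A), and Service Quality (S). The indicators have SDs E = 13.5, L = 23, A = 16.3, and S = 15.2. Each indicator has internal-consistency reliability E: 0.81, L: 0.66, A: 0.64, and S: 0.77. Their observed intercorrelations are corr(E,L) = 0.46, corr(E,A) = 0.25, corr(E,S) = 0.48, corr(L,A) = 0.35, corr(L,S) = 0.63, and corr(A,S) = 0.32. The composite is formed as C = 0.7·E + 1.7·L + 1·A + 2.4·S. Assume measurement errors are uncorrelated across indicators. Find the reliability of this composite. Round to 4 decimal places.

0.8575

Var(C) = 0.7²·13.5² + 1.7²·23² + 16.3² + 2.4²·15.2² + 2·[1.19·13.5·23·0.46 + 0.7·13.5·16.3·0.25 + 1.68·13.5·15.2·0.48 + 1.7·23·16.3·0.35 + 4.08·23·15.2·0.63 + 2.4·16.3·15.2·0.32] = 3214.59 + 3371.81 = 6586.41.
Under uncorrelated errors the observed covariances equal the true-score covariances, so only the own-variance terms attenuate.
True-score variance = [0.7²·13.5²·0.81 + 1.7²·23²·0.66 + 16.3²·0.64 + 2.4²·15.2²·0.77] + 3371.81 = 2276.1 + 3371.81 = 5647.91.
Reliability = 5647.91 / 6586.41 = 0.8575.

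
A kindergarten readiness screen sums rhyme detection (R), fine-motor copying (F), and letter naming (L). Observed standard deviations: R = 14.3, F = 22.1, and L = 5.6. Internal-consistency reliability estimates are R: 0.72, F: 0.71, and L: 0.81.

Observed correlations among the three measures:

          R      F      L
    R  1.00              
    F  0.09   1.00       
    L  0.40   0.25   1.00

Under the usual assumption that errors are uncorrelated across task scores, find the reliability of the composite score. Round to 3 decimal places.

0.774

Var(R+F+L) = 14.3² + 22.1² + 5.6² + 2·[14.3·22.1·0.09 + 14.3·5.6·0.40 + 22.1·5.6·0.25] = 724.26 + 182.829 = 907.089.
With uncorrelated errors the cross-covariances are all true-score covariance, so they carry over unchanged; only the diagonal terms shrink to ρᵢσᵢ².
True-score variance = [14.3²·0.72 + 22.1²·0.71 + 5.6²·0.81] + 182.829 = 519.406 + 182.829 = 702.235.
Reliability = 702.235 / 907.089 = 0.774.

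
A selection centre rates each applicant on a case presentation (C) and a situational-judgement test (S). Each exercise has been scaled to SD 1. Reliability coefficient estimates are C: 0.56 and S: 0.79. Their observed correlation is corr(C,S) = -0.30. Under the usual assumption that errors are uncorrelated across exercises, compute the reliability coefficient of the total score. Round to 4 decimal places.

Var(C+S) = 2 + 2·[(-0.30)] = 2 − 0.6 = 1.4.
Under uncorrelated errors the observed covariances equal the true-score covariances, so only the own-variance terms attenuate.
True-score variance = [0.56 + 0.79] − 0.6 = 1.35 − 0.6 = 0.75.
Reliability = 0.75 / 1.4 = 0.5357.

0.5357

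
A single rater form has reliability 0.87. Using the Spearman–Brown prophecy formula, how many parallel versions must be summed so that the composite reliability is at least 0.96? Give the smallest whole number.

4

k ≥ ρ*(1−ρ₁)/(ρ₁(1−ρ*)) = 0.96·0.13 / (0.87·0.04) = 3.586.
Smallest integer k = 4.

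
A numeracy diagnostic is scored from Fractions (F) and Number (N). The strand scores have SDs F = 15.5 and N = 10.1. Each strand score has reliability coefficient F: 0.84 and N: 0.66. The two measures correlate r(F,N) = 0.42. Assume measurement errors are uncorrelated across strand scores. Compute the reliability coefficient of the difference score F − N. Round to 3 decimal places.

0.653

Var(F−N) = 15.5² + 10.1² − 2·15.5·10.1·0.42 = 342.26 − 131.502 = 210.758.
With uncorrelated errors the cross-covariances are all true-score covariance, so they carry over unchanged; only the diagonal terms shrink to ρᵢσᵢ².
True-score variance = [15.5²·0.84 + 10.1²·0.66] − 131.502 = 269.137 − 131.502 = 137.635.
Reliability = 137.635 / 210.758 = 0.653.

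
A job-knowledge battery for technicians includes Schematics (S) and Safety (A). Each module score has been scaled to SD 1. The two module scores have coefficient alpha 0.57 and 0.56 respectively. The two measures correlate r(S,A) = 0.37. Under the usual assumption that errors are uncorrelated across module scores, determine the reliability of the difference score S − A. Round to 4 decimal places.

0.3095

Var(S−A) = 1 + 1 − 2·0.37 = 2 − 0.74 = 1.26.
With uncorrelated errors the cross-covariances are all true-score covariance, so they carry over unchanged; only the diagonal terms shrink to ρᵢσᵢ².
True-score variance = [0.57 + 0.56] − 0.74 = 1.13 − 0.74 = 0.39.
Reliability = 0.39 / 1.26 = 0.3095.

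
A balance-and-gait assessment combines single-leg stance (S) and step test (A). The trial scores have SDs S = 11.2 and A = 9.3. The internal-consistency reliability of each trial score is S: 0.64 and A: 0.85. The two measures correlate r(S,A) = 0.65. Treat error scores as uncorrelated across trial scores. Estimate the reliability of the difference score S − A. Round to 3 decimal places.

0.240

Var(S−A) = 11.2² + 9.3² − 2·11.2·9.3·0.65 = 211.93 − 135.408 = 76.522.
Under uncorrelated errors the observed covariances equal the true-score covariances, so only the own-variance terms attenuate.
True-score variance = [11.2²·0.64 + 9.3²·0.85] − 135.408 = 153.798 − 135.408 = 18.3901.
Reliability = 18.3901 / 76.522 = 0.240.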